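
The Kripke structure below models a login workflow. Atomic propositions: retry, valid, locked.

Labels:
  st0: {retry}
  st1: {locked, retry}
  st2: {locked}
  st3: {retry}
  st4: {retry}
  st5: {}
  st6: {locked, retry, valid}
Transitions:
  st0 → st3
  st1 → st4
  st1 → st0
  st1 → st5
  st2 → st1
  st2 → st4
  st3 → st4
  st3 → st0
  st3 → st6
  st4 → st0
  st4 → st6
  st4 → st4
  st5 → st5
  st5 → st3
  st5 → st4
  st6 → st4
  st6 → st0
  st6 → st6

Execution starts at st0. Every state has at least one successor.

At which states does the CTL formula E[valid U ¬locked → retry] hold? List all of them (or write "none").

{st0, st1, st2, st3, st4, st6}

States satisfying valid: {st6}.
States satisfying ¬locked → retry: {st0, st1, st2, st3, st4, st6}.
States satisfying E[valid U ¬locked → retry]: {st0, st1, st2, st3, st4, st6}.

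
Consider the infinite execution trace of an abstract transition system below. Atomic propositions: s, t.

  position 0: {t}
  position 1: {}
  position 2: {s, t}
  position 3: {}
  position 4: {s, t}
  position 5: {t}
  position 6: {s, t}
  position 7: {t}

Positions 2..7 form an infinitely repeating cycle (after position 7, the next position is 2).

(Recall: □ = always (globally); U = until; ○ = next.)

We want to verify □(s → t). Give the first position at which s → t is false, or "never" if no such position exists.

s → t holds at every position 0..7, and those are all the positions the trace ever visits, so the invariant □(s → t) is never violated.

never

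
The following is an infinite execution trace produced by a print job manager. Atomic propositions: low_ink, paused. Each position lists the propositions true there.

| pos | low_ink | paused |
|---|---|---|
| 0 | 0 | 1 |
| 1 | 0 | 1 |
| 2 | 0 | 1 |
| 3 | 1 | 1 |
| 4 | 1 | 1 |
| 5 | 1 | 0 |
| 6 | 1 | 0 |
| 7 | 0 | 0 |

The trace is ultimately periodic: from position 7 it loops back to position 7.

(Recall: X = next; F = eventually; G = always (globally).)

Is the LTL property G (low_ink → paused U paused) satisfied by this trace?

Violated

low_ink → paused U paused must hold at every position from 0 onward. It fails at position 5, so G (low_ink → paused U paused) is false.
Positions where low_ink holds: 3, 4, 5, 6.
Check paused U paused at each: 3→ok, 4→ok, 5→fails, 6→fails.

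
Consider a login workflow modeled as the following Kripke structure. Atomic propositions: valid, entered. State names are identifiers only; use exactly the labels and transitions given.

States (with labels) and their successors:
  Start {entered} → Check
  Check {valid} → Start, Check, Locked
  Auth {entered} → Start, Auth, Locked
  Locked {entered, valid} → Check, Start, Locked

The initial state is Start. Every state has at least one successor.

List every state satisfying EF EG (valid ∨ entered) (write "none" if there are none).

States satisfying EG (valid ∨ entered): {Start, Check, Auth, Locked}.
States satisfying EF EG (valid ∨ entered): {Start, Check, Auth, Locked}.

{Start, Check, Auth, Locked}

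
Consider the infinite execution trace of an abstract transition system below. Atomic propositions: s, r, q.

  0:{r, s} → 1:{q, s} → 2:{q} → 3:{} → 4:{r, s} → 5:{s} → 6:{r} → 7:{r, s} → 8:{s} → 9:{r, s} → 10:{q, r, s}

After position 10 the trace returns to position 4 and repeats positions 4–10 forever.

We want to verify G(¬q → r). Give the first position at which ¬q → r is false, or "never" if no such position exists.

3

Check ¬q → r at each position in order: 0 ✓, 1 ✓, 2 ✓.
At position 3 the labels are {}, so ¬q → r is false there. This is the first violation.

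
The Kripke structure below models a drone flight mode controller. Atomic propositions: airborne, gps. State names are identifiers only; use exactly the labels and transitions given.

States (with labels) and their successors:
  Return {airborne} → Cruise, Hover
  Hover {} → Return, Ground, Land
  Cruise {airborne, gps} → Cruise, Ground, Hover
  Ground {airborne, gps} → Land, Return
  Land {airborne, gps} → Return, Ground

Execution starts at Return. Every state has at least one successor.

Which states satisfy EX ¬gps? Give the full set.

{Return, Hover, Cruise, Ground, Land}

States satisfying ¬gps: {Return, Hover}.
States satisfying EX ¬gps: {Return, Hover, Cruise, Ground, Land}.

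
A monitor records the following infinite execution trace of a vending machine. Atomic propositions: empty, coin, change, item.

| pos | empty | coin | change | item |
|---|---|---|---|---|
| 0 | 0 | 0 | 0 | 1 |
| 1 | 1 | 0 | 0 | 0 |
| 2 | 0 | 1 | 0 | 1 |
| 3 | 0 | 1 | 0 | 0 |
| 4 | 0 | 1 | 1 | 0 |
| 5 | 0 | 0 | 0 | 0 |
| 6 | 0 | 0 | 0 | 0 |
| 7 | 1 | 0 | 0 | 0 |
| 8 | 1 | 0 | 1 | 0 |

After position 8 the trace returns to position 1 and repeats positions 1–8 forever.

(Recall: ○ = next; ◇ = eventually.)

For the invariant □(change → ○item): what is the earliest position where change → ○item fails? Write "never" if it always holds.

4

Check change → ○item at each position in order: 0 ✓, 1 ✓, 2 ✓, 3 ✓.
At position 4 the labels are {change, coin} and the next position 5 has {}, so change → ○item is false there. This is the first violation.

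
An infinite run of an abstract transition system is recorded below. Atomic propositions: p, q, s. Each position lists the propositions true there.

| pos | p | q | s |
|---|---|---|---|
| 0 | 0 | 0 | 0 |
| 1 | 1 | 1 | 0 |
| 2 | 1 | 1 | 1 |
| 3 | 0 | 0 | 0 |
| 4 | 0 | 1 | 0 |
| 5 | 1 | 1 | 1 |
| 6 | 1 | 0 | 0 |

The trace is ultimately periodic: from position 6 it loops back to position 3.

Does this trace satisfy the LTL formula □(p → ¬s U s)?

p → ¬s U s holds at every position 0..6, and those are all positions ever visited, so □(p → ¬s U s) holds.
Positions where p holds: 1, 2, 5, 6.
Check ¬s U s at each: 1→ok, 2→ok, 5→ok, 6→ok.

Holds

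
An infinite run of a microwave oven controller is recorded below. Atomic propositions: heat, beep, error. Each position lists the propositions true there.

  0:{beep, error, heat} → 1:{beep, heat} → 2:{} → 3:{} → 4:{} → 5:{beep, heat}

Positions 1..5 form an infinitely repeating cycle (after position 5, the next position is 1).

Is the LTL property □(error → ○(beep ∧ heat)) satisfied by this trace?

Holds

error → ○(beep ∧ heat) holds at every position 0..5, and those are all positions ever visited, so □(error → ○(beep ∧ heat)) holds.
Positions where error holds: 0.
Check ○(beep ∧ heat) at each: 0→ok.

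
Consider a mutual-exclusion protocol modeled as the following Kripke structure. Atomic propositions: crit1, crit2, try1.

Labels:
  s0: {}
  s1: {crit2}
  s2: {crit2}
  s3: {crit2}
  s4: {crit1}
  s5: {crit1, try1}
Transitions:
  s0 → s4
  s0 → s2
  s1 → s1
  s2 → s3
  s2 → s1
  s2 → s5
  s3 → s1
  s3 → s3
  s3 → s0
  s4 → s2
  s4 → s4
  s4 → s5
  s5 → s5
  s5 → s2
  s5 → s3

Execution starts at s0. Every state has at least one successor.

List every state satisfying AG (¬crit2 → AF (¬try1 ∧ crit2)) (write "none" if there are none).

States satisfying ¬crit2 → AF (¬try1 ∧ crit2): {s1, s2, s3}.
States satisfying AG (¬crit2 → AF (¬try1 ∧ crit2)): {s1}.

{s1}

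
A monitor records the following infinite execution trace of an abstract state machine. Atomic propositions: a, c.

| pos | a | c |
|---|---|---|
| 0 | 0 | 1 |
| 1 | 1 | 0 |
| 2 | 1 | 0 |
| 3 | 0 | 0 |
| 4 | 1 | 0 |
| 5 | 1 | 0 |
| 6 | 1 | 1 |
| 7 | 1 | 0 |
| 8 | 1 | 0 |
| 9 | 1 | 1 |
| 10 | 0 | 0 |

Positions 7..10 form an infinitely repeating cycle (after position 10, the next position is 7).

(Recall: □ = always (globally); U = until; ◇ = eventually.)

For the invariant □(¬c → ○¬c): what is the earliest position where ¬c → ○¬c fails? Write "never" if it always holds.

5

Check ¬c → ○¬c at each position in order: 0 ✓, 1 ✓, 2 ✓, 3 ✓, 4 ✓.
At position 5 the labels are {a} and the next position 6 has {a, c}, so ¬c → ○¬c is false there. This is the first violation.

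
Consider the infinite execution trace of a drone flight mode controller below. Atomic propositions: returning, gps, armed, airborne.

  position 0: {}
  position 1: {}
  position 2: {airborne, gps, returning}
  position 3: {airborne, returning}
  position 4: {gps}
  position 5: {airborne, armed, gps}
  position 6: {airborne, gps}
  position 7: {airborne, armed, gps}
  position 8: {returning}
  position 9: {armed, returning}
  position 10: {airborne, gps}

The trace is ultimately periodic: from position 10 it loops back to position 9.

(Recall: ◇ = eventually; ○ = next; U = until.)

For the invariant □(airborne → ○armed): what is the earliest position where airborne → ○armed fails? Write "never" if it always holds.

Check airborne → ○armed at each position in order: 0 ✓, 1 ✓.
At position 2 the labels are {airborne, gps, returning} and the next position 3 has {airborne, returning}, so airborne → ○armed is false there. This is the first violation.

2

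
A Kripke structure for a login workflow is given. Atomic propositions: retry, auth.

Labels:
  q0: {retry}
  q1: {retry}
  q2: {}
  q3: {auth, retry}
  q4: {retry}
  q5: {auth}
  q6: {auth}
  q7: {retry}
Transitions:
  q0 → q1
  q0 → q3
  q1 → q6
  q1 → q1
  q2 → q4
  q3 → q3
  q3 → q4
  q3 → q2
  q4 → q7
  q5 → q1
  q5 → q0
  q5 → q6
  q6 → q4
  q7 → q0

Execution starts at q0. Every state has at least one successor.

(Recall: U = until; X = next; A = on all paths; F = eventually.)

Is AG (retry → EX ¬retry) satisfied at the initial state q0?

Violated

States satisfying retry → EX ¬retry: {q1, q2, q3, q5, q6}.
States satisfying AG (retry → EX ¬retry): ∅.
q0 is reachable from q0 and violates retry → EX ¬retry, so AG fails at q0.
q0 ∉ Sat(AG (retry → EX ¬retry)).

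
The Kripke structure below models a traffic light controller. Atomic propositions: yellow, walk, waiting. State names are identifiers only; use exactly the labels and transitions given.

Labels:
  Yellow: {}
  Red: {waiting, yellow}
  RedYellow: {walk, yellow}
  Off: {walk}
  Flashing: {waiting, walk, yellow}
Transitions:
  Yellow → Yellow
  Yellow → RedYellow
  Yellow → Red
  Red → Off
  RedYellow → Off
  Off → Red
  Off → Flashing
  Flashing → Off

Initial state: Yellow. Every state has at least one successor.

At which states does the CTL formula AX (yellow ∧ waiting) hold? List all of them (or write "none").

{Off}

States satisfying yellow ∧ waiting: {Red, Flashing}.
States satisfying AX (yellow ∧ waiting): {Off}.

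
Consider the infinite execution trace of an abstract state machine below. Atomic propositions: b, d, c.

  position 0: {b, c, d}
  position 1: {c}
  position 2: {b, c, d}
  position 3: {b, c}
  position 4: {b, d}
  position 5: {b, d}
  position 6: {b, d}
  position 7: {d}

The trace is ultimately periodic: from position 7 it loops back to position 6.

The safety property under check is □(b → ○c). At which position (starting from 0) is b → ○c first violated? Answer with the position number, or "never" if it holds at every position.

3

Check b → ○c at each position in order: 0 ✓, 1 ✓, 2 ✓.
At position 3 the labels are {b, c} and the next position 4 has {b, d}, so b → ○c is false there. This is the first violation.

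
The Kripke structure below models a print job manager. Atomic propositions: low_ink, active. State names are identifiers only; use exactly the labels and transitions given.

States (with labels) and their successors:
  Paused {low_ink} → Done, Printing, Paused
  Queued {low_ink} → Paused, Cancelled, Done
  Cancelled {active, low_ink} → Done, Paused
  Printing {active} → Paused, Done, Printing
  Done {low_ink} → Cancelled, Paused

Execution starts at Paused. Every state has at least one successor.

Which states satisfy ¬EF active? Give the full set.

none

States satisfying active: {Cancelled, Printing}.
States satisfying EF active: {Paused, Queued, Cancelled, Printing, Done}.
States satisfying ¬EF active: ∅.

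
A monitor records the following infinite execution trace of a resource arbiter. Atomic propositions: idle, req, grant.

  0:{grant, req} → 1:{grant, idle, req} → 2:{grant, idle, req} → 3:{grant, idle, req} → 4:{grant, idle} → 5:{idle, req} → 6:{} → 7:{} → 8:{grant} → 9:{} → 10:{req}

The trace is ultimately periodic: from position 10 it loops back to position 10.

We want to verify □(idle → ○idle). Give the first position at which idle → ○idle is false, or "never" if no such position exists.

5

Check idle → ○idle at each position in order: 0 ✓, 1 ✓, 2 ✓, 3 ✓, 4 ✓.
At position 5 the labels are {idle, req} and the next position 6 has {}, so idle → ○idle is false there. This is the first violation.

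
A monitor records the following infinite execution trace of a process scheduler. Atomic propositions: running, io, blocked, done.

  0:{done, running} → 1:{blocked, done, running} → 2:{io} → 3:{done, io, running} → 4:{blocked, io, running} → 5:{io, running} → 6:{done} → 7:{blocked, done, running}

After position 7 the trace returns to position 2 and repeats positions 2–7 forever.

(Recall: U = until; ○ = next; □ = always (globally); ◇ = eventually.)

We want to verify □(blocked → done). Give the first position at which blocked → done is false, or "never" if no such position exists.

4

Check blocked → done at each position in order: 0 ✓, 1 ✓, 2 ✓, 3 ✓.
At position 4 the labels are {blocked, io, running}, so blocked → done is false there. This is the first violation.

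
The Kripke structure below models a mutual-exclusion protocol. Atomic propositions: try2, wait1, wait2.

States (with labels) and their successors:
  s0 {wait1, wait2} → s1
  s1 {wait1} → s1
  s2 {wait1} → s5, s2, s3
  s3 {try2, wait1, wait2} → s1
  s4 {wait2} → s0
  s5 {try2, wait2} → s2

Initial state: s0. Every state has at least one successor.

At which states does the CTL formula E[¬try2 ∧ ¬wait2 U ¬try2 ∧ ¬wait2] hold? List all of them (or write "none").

States satisfying ¬try2 ∧ ¬wait2: {s1, s2}.
States satisfying E[¬try2 ∧ ¬wait2 U ¬try2 ∧ ¬wait2]: {s1, s2}.

{s1, s2}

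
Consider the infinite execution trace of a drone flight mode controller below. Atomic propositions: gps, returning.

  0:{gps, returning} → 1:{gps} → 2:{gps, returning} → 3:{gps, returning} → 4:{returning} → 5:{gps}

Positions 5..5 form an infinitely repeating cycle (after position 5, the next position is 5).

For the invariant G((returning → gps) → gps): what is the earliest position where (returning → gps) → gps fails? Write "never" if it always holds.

never

(returning → gps) → gps holds at every position 0..5, and those are all the positions the trace ever visits, so the invariant G((returning → gps) → gps) is never violated.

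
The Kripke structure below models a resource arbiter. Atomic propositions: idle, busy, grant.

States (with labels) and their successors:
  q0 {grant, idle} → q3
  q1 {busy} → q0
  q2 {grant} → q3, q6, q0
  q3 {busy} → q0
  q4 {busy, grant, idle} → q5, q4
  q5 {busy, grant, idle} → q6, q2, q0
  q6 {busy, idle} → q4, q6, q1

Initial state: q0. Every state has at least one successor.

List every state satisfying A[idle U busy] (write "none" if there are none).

States satisfying idle: {q0, q4, q5, q6}.
States satisfying busy: {q1, q3, q4, q5, q6}.
States satisfying A[idle U busy]: {q0, q1, q3, q4, q5, q6}.

{q0, q1, q3, q4, q5, q6}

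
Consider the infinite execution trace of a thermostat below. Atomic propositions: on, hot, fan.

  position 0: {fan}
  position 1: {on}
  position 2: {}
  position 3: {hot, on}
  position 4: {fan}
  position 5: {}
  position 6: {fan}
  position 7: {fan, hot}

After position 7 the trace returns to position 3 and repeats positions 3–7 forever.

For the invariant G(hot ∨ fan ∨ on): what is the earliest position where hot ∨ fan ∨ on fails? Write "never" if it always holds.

Check hot ∨ fan ∨ on at each position in order: 0 ✓, 1 ✓.
At position 2 the labels are {}, so hot ∨ fan ∨ on is false there. This is the first violation.

2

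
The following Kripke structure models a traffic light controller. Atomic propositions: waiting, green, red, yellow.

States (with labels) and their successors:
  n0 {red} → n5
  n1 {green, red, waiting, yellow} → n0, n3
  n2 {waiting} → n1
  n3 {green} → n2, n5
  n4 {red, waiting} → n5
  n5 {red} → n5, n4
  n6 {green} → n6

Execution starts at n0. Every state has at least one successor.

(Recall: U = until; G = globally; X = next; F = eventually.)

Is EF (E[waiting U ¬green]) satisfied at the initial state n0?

States satisfying E[waiting U ¬green]: {n0, n1, n2, n4, n5}.
States satisfying EF (E[waiting U ¬green]): {n0, n1, n2, n3, n4, n5}.
Some path from n0 reaches a state where E[waiting U ¬green] holds.
n0 ∈ Sat(EF (E[waiting U ¬green])).

Yes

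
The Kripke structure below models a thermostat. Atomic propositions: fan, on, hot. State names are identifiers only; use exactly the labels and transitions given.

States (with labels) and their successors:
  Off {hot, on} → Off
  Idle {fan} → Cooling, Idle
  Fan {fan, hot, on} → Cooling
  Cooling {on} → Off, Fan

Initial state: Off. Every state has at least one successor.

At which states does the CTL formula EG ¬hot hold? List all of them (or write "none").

{Idle}

States satisfying ¬hot: {Idle, Cooling}.
States satisfying EG ¬hot: {Idle}.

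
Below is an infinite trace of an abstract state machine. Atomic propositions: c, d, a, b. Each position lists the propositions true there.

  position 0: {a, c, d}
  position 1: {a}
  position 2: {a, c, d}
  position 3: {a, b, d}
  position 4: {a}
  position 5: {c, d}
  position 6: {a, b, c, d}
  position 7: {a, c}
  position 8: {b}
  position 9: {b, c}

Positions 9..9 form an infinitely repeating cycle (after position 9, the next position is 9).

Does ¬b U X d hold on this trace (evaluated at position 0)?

Yes

Walking from position 0: X d first holds at position 1, and ¬b holds at every earlier position along the way, so ¬b U X d holds.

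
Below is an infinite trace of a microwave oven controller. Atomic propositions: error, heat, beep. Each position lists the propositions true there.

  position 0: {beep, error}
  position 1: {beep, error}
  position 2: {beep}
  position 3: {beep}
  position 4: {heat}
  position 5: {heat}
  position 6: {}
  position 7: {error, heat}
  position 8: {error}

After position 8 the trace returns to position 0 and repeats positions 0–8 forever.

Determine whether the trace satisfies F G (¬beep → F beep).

G (¬beep → F beep) holds at position 0, which is reachable from 0, so F G (¬beep → F beep) holds.

Holds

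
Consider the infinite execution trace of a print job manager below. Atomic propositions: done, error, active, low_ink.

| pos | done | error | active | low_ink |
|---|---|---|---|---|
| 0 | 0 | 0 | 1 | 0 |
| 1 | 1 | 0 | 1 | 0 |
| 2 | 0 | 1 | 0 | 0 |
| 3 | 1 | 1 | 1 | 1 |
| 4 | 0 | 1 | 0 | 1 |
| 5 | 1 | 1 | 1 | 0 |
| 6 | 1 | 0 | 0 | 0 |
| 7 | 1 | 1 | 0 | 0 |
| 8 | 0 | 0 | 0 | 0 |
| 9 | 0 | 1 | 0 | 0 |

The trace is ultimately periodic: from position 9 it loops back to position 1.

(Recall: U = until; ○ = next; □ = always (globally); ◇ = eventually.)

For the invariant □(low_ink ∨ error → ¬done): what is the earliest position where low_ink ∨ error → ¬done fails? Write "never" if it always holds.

Check low_ink ∨ error → ¬done at each position in order: 0 ✓, 1 ✓, 2 ✓.
At position 3 the labels are {active, done, error, low_ink}, so low_ink ∨ error → ¬done is false there. This is the first violation.

3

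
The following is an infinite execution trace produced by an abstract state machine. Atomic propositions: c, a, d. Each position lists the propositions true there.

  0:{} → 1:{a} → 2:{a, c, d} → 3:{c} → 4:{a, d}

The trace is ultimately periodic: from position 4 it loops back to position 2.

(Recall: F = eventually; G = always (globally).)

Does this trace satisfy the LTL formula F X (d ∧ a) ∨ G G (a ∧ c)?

Yes

X (d ∧ a) holds at position 1, which is reachable from 0, so F X (d ∧ a) holds.
G (a ∧ c) must hold at every position from 0 onward. It fails at position 0, so G G (a ∧ c) is false.
At position 0: F X (d ∧ a) is true; G G (a ∧ c) is false; so F X (d ∧ a) ∨ G G (a ∧ c) is true.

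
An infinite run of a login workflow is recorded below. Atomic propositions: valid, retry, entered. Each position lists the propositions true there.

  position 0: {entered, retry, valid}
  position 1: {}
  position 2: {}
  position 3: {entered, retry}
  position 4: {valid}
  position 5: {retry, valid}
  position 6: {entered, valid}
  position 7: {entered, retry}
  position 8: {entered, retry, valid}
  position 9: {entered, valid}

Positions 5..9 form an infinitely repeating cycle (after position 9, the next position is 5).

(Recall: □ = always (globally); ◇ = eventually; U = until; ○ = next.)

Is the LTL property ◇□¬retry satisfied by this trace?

□¬retry is false at every position 0..9, so it never becomes true and ◇□¬retry fails.

Violated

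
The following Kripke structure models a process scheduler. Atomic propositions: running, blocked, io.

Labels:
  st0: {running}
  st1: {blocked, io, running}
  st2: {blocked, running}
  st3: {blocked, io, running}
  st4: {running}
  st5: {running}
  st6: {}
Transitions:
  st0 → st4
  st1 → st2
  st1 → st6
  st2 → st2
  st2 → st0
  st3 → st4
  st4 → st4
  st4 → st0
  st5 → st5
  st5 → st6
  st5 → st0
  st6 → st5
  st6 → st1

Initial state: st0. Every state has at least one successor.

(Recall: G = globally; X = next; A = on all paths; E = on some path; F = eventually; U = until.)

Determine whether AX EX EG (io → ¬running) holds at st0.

States satisfying EX EG (io → ¬running): {st0, st1, st2, st3, st4, st5, st6}.
States satisfying AX EX EG (io → ¬running): {st0, st1, st2, st3, st4, st5, st6}.
st0 ∈ Sat(AX EX EG (io → ¬running)).

Holds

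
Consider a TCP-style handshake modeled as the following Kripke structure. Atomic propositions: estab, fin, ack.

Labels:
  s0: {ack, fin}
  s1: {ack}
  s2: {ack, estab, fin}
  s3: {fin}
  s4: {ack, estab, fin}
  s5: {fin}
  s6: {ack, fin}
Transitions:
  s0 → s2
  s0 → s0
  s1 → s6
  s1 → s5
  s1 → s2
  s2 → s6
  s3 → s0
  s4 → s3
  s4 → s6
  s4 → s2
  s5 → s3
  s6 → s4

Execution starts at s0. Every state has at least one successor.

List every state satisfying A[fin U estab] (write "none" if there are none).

States satisfying fin: {s0, s2, s3, s4, s5, s6}.
States satisfying estab: {s2, s4}.
States satisfying A[fin U estab]: {s2, s4, s6}.

{s2, s4, s6}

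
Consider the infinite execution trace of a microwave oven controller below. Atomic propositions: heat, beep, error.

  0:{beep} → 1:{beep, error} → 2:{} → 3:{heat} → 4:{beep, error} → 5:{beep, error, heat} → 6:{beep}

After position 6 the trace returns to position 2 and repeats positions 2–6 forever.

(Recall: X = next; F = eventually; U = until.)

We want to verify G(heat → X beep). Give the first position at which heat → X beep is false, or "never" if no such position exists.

never

heat → X beep holds at every position 0..6, and those are all the positions the trace ever visits, so the invariant G(heat → X beep) is never violated.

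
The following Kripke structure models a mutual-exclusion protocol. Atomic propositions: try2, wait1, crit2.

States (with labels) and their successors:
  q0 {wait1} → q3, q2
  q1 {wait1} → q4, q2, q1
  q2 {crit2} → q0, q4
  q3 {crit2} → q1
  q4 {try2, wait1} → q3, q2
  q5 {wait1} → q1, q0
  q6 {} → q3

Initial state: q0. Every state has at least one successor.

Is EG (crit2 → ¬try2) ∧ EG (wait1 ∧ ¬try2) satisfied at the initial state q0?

States satisfying crit2 → ¬try2: {q0, q1, q2, q3, q4, q5, q6}.
States satisfying EG (crit2 → ¬try2): {q0, q1, q2, q3, q4, q5, q6}.
States satisfying wait1 ∧ ¬try2: {q0, q1, q5}.
States satisfying EG (wait1 ∧ ¬try2): {q1, q5}.
States satisfying EG (crit2 → ¬try2) ∧ EG (wait1 ∧ ¬try2): {q1, q5}.
q0 ∉ Sat(EG (crit2 → ¬try2) ∧ EG (wait1 ∧ ¬try2)).

No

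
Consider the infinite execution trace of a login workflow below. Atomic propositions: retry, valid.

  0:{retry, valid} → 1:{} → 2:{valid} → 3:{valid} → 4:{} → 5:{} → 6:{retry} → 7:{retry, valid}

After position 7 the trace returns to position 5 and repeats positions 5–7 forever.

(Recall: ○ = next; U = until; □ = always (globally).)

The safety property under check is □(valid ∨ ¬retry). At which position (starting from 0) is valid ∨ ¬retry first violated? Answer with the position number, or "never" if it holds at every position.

6

Check valid ∨ ¬retry at each position in order: 0 ✓, 1 ✓, 2 ✓, 3 ✓, 4 ✓, 5 ✓.
At position 6 the labels are {retry}, so valid ∨ ¬retry is false there. This is the first violation.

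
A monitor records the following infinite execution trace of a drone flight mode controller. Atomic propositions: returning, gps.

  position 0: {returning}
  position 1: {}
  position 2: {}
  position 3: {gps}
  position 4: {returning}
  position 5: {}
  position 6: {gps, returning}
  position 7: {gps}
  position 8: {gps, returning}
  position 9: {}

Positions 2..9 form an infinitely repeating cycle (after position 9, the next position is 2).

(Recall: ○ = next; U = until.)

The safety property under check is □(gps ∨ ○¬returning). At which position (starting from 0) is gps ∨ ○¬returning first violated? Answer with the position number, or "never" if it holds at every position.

Check gps ∨ ○¬returning at each position in order: 0 ✓, 1 ✓, 2 ✓, 3 ✓, 4 ✓.
At position 5 the labels are {} and the next position 6 has {gps, returning}, so gps ∨ ○¬returning is false there. This is the first violation.

5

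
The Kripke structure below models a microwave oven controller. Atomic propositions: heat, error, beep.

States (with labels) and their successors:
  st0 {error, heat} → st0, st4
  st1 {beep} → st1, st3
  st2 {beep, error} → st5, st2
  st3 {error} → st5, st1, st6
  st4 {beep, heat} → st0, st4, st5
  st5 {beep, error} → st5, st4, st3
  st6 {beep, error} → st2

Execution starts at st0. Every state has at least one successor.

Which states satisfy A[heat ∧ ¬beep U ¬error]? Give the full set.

{st1, st4}

States satisfying heat ∧ ¬beep: {st0}.
States satisfying ¬error: {st1, st4}.
States satisfying A[heat ∧ ¬beep U ¬error]: {st1, st4}.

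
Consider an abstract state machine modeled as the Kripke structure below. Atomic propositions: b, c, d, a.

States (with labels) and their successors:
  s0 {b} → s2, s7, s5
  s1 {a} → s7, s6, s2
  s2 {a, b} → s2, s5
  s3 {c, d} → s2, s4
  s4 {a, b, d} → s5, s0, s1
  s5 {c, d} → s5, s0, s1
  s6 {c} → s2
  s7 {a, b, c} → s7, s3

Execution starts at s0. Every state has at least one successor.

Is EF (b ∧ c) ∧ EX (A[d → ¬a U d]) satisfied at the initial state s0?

Yes

States satisfying b ∧ c: {s7}.
States satisfying EF (b ∧ c): {s0, s1, s2, s3, s4, s5, s6, s7}.
States satisfying A[d → ¬a U d]: {s3, s4, s5}.
States satisfying EX (A[d → ¬a U d]): {s0, s2, s3, s4, s5, s7}.
States satisfying EF (b ∧ c) ∧ EX (A[d → ¬a U d]): {s0, s2, s3, s4, s5, s7}.
s0 ∈ Sat(EF (b ∧ c) ∧ EX (A[d → ¬a U d])).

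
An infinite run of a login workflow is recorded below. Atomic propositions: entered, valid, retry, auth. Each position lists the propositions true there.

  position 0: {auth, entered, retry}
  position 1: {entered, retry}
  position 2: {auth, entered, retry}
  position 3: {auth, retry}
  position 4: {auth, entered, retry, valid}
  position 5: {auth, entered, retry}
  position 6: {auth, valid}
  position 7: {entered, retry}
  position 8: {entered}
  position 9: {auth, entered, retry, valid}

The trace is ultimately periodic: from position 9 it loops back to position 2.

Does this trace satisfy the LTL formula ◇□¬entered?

□¬entered is false at every position 0..9, so it never becomes true and ◇□¬entered fails.

No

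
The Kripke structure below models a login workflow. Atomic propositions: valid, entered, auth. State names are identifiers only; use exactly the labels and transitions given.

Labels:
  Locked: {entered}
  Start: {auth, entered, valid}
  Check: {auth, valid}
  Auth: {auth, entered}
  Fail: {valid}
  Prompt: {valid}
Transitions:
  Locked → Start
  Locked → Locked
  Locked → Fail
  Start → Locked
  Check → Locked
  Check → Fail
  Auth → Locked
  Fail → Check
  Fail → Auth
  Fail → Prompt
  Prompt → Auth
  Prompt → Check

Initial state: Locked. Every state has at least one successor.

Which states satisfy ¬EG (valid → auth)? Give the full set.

{Fail, Prompt}

States satisfying valid → auth: {Locked, Start, Check, Auth}.
States satisfying EG (valid → auth): {Locked, Start, Check, Auth}.
States satisfying ¬EG (valid → auth): {Fail, Prompt}.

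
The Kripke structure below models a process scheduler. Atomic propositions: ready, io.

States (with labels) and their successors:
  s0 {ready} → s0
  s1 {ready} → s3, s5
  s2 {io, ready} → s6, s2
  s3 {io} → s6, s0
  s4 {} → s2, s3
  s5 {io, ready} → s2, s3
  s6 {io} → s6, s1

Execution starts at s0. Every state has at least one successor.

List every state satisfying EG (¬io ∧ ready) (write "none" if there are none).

{s0}

States satisfying ¬io ∧ ready: {s0, s1}.
States satisfying EG (¬io ∧ ready): {s0}.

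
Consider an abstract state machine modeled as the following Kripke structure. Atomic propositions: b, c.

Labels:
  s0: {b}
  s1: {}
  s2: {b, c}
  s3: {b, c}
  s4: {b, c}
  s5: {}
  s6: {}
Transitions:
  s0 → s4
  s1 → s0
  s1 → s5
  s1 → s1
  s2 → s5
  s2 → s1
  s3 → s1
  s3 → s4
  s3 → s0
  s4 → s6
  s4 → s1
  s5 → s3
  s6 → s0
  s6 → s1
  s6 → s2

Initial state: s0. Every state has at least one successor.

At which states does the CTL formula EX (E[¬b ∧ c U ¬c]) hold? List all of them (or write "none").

{s1, s2, s3, s4, s6}

States satisfying E[¬b ∧ c U ¬c]: {s0, s1, s5, s6}.
States satisfying EX (E[¬b ∧ c U ¬c]): {s1, s2, s3, s4, s6}.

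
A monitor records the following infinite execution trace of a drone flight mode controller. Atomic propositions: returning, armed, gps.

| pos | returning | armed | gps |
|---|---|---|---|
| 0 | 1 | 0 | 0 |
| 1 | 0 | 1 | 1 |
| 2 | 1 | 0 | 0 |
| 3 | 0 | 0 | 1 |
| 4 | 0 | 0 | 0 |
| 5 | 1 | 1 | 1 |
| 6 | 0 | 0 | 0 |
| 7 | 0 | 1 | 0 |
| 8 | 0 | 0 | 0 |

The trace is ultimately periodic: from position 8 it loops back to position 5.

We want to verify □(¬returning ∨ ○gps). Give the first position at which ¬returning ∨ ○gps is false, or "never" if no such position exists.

Check ¬returning ∨ ○gps at each position in order: 0 ✓, 1 ✓, 2 ✓, 3 ✓, 4 ✓.
At position 5 the labels are {armed, gps, returning} and the next position 6 has {}, so ¬returning ∨ ○gps is false there. This is the first violation.

5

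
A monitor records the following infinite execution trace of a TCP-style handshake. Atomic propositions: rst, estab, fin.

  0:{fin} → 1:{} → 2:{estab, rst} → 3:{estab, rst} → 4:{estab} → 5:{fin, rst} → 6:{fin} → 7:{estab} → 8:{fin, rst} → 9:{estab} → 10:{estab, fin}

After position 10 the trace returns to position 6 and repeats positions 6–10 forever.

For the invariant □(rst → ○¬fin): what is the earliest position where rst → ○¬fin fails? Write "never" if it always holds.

Check rst → ○¬fin at each position in order: 0 ✓, 1 ✓, 2 ✓, 3 ✓, 4 ✓.
At position 5 the labels are {fin, rst} and the next position 6 has {fin}, so rst → ○¬fin is false there. This is the first violation.

5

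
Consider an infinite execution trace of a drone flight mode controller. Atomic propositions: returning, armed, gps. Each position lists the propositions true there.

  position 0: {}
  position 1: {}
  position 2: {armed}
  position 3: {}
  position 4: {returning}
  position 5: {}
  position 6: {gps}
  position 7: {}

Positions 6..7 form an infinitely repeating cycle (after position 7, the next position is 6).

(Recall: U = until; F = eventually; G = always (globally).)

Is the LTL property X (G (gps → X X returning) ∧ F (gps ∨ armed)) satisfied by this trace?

No

The position after 0 is 1; G (gps → X X returning) ∧ F (gps ∨ armed) is false there.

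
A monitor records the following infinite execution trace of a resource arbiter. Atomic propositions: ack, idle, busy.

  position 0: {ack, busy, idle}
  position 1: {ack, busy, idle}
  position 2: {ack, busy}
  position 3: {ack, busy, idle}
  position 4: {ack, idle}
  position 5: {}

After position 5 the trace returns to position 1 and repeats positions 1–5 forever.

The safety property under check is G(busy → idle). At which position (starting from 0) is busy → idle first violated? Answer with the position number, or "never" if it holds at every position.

2

Check busy → idle at each position in order: 0 ✓, 1 ✓.
At position 2 the labels are {ack, busy}, so busy → idle is false there. This is the first violation.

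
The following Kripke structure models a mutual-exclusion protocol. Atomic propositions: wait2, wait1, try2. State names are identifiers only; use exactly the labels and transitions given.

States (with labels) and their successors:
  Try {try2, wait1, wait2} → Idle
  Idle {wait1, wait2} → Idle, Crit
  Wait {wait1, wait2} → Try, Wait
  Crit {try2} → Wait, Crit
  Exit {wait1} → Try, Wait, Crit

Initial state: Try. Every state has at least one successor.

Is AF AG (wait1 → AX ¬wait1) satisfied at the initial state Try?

Does not hold

States satisfying AG (wait1 → AX ¬wait1): ∅.
States satisfying AF AG (wait1 → AX ¬wait1): ∅.
There is a path from Try along which AG (wait1 → AX ¬wait1) never holds.
Try ∉ Sat(AF AG (wait1 → AX ¬wait1)).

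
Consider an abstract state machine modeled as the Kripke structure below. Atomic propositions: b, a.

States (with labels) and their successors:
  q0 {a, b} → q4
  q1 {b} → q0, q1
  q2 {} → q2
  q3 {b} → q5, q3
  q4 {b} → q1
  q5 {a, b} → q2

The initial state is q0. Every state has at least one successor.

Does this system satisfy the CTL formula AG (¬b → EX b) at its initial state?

States satisfying ¬b → EX b: {q0, q1, q3, q4, q5}.
States satisfying AG (¬b → EX b): {q0, q1, q4}.
Every state reachable from q0 satisfies ¬b → EX b.
q0 ∈ Sat(AG (¬b → EX b)).

Yes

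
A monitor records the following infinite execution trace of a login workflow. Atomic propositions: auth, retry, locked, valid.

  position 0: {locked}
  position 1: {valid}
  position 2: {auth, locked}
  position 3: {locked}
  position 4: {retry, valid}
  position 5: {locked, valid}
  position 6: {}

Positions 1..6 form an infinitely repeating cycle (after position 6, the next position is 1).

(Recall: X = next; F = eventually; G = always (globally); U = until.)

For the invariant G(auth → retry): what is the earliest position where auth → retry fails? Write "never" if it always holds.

2

Check auth → retry at each position in order: 0 ✓, 1 ✓.
At position 2 the labels are {auth, locked}, so auth → retry is false there. This is the first violation.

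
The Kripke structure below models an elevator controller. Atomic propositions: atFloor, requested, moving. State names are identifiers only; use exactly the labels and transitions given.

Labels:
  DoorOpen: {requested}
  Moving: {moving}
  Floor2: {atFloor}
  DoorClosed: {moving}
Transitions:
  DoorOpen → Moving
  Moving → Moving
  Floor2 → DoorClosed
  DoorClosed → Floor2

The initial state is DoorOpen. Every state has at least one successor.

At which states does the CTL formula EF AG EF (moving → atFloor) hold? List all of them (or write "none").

{Floor2, DoorClosed}

States satisfying AG EF (moving → atFloor): {Floor2, DoorClosed}.
States satisfying EF AG EF (moving → atFloor): {Floor2, DoorClosed}.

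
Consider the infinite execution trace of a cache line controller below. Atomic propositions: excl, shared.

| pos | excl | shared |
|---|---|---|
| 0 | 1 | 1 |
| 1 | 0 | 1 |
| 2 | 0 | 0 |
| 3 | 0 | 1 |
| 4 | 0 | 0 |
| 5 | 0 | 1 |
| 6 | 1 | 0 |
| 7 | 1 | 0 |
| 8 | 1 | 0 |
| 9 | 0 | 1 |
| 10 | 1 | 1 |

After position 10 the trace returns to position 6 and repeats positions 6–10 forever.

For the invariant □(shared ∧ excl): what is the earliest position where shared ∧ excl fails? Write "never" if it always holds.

Check shared ∧ excl at each position in order: 0 ✓.
At position 1 the labels are {shared}, so shared ∧ excl is false there. This is the first violation.

1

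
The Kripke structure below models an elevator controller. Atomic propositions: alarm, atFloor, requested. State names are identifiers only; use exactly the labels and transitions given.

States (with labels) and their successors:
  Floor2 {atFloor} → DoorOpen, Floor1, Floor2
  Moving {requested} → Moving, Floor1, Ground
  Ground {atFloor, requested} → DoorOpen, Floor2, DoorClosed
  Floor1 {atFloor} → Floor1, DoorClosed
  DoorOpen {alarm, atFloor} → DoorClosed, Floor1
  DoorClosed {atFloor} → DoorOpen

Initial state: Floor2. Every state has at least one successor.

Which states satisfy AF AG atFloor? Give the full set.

{Floor2, Ground, Floor1, DoorOpen, DoorClosed}

States satisfying AG atFloor: {Floor2, Ground, Floor1, DoorOpen, DoorClosed}.
States satisfying AF AG atFloor: {Floor2, Ground, Floor1, DoorOpen, DoorClosed}.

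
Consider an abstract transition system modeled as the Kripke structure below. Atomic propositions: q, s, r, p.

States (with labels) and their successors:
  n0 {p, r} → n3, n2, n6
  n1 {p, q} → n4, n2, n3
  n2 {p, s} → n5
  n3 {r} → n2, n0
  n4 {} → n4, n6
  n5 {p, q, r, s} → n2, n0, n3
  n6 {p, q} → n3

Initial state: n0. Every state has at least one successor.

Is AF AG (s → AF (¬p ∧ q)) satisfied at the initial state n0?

Does not hold

States satisfying AG (s → AF (¬p ∧ q)): ∅.
States satisfying AF AG (s → AF (¬p ∧ q)): ∅.
There is a path from n0 along which AG (s → AF (¬p ∧ q)) never holds.
n0 ∉ Sat(AF AG (s → AF (¬p ∧ q))).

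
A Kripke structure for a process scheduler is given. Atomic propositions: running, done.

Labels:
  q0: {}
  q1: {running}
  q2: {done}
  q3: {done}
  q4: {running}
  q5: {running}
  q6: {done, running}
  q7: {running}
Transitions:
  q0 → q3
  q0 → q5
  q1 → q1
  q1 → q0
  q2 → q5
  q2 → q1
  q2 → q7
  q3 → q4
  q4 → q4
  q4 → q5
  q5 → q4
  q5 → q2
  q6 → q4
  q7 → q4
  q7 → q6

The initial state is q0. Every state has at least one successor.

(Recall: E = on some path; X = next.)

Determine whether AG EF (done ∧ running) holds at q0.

Holds

States satisfying EF (done ∧ running): {q0, q1, q2, q3, q4, q5, q6, q7}.
States satisfying AG EF (done ∧ running): {q0, q1, q2, q3, q4, q5, q6, q7}.
Every state reachable from q0 satisfies EF (done ∧ running).
q0 ∈ Sat(AG EF (done ∧ running)).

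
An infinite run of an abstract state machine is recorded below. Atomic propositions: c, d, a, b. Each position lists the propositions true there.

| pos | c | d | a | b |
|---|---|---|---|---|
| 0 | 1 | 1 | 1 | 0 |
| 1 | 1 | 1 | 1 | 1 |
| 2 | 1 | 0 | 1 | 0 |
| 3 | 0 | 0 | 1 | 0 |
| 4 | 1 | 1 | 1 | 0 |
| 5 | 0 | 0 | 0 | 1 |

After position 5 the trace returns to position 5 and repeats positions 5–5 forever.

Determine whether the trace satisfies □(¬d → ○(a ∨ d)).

No

¬d → ○(a ∨ d) must hold at every position from 0 onward. It fails at position 5, so □(¬d → ○(a ∨ d)) is false.
Positions where ¬d holds: 2, 3, 5.
Check ○(a ∨ d) at each: 2→ok, 3→ok, 5→fails.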